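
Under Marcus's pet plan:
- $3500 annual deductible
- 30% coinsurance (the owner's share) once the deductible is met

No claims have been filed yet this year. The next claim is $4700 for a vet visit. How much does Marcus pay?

$3860

Nothing has been paid toward the $3500 deductible, so the first $3500 of this charge is applied there.
The remaining $1200 (= $4700 − $3500) moves to coinsurance.
Owner's 30% share of $1200 is $360.
So the owner owes $3500 + $360 = $3860.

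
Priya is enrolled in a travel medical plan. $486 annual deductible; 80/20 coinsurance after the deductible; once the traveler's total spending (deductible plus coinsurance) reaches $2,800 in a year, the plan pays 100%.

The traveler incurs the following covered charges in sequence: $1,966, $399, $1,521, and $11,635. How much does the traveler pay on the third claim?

Claim 1 ($1,966): $486 finishes the deductible; $1,480 goes to coinsurance; traveler's 20% is $296. Traveler owes $782 (running OOP $782).
Claim 2 ($399): deductible already satisfied, so traveler's share is 20% × $399 = $79.80. Traveler owes $79.80 (running OOP $861.80).
Claim 3 ($1,521): deductible already satisfied, so traveler's share is 20% × $1,521 = $304.20. Cost to traveler: $304.20. OOP to date $1,166.

$304.20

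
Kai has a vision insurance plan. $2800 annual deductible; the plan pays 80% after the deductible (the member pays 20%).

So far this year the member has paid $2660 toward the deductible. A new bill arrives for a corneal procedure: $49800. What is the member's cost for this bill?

Deductible still to meet: $2800 − $2660 = $140.
After the $140 deductible portion, $49800 − $140 = $49660 is subject to coinsurance.
Coinsurance: $49660 × 20% = $9932.
Member responsibility: $140 + $9932 = $10072.

$10072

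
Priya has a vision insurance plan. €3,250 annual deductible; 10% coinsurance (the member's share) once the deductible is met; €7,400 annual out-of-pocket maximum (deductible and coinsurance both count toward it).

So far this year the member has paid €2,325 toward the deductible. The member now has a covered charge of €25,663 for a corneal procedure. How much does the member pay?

€2,325 of the €3,250 deductible is already met, leaving €925.
The remaining €24,738 (= €25,663 − €925) moves to coinsurance.
Coinsurance: €24,738 × 10% = €2,473.80.
So the member owes €925 + €2,473.80 = €3,398.80 before any cap.
Cumulative spending €2,325 + €3,398.80 = €5,723.80 stays under the €7,400 maximum.

€3,398.80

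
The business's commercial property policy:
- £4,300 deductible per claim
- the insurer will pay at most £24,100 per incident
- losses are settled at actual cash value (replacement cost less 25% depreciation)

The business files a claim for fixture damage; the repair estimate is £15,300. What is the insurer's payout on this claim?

Actual cash value after 25% depreciation: £15,300 × 75% = £11,475.
After the deductible, £11,475 − £4,300 = £7,175 remains.
That's under the £24,100 cap, so the insurer reimburses the full £7,175.

£7,175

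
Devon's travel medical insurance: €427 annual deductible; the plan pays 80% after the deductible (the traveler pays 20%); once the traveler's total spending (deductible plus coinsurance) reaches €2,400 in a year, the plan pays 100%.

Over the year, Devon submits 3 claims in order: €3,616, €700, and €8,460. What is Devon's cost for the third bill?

€1,195.20

Claim 1 — €3,616: deductible takes €427, €3,189 remains; 20% of €3,189 = €637.80. Cost to traveler: €1,064.80. OOP to date €1,064.80.
Claim 2 — €700: 20% coinsurance on €700 = €140. Cost to traveler: €140. OOP to date €1,204.80.
Claim 3 — €8,460: deductible met; 20% of €8,460 = €1,692. OOP would hit €2,896.80 > €2,400, so the cap limits the traveler to €2,400 − €1,204.80 = €1,195.20.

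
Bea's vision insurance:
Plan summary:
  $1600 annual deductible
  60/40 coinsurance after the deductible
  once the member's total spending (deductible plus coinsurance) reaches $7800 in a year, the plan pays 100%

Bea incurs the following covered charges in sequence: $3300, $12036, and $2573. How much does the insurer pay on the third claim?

Claim 1 ($3300): $1600 to deductible, leaving $1700; member's 40% is $680. Cost to member: $2280. OOP to date $2280. Plan pays $3300 − $2280 = $1020.
Claim 2 ($12036): deductible met; 40% of $12036 = $4814.40. Member pays $4814.40; OOP now $7094.40. Insurer: $12036 − $4814.40 = $7221.60.
Claim 3 ($2573): 40% coinsurance on $2573 = $1029.20. Adding that to $7094.40 gives $8123.60, past the $7800 cap; member pays only $7800 − $7094.40 = $705.60. Insurer: $2573 − $705.60 = $1867.40.

$1867.40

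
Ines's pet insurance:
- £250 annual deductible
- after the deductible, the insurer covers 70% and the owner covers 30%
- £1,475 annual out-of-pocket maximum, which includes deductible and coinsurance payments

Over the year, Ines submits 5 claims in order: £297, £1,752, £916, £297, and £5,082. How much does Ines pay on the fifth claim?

Bill 1, £297: £250 to deductible, leaving £47; coinsurance £47 × 30% = £14.10. Owner owes £264.10 (running OOP £264.10).
Bill 2, £1,752: deductible already satisfied, so owner's share is 30% × £1,752 = £525.60. Owner owes £525.60 (running OOP £789.70).
Bill 3, £916: deductible met; 30% of £916 = £274.80. Owner pays £274.80; OOP now £1,064.50.
Bill 4, £297: deductible met; 30% of £297 = £89.10. Cost to owner: £89.10. OOP to date £1,153.60.
Bill 5, £5,082: 30% coinsurance on £5,082 = £1,524.60. OOP would hit £2,678.20 > £1,475, so the cap limits the owner to £1,475 − £1,153.60 = £321.40.

£321.40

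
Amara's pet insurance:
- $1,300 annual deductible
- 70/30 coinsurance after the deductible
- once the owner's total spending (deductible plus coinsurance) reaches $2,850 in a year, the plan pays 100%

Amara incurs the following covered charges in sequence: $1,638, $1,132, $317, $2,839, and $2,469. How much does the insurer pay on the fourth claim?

#1 ($1,638): $1,300 to deductible, leaving $338; coinsurance $338 × 30% = $101.40. Owner pays $1,401.40; OOP now $1,401.40. Plan pays $1,638 − $1,401.40 = $236.60.
#2 ($1,132): deductible met; 30% of $1,132 = $339.60. Owner owes $339.60 (running OOP $1,741). Insurer: $1,132 − $339.60 = $792.40.
#3 ($317): deductible already satisfied, so owner's share is 30% × $317 = $95.10. Owner owes $95.10 (running OOP $1,836.10). Insurer: $317 − $95.10 = $221.90.
#4 ($2,839): deductible already satisfied, so owner's share is 30% × $2,839 = $851.70. Cost to owner: $851.70. OOP to date $2,687.80. Insurer: $2,839 − $851.70 = $1,987.30.

$1,987.30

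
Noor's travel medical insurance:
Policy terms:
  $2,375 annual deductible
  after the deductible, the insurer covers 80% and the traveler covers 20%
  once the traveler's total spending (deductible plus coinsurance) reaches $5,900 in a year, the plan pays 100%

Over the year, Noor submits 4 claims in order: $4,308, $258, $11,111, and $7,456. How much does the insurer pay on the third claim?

Claim 1 ($4,308): $2,375 finishes the deductible; $1,933 goes to coinsurance; traveler's 20% is $386.60. Traveler pays $2,761.60; OOP now $2,761.60. Plan pays $4,308 − $2,761.60 = $1,546.40.
Claim 2 ($258): deductible already satisfied, so traveler's share is 20% × $258 = $51.60. Cost to traveler: $51.60. OOP to date $2,813.20. Plan pays $258 − $51.60 = $206.40.
Claim 3 ($11,111): 20% coinsurance on $11,111 = $2,222.20. Cost to traveler: $2,222.20. OOP to date $5,035.40. Plan pays $11,111 − $2,222.20 = $8,888.80.

$8,888.80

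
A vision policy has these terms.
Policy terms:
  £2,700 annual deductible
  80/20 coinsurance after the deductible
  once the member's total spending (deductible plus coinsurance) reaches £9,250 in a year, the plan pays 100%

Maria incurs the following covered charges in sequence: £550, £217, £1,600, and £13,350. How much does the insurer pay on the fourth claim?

£10,413.60

#1 (£550): entire amount goes to the deductible. Member pays £550; OOP now £550. Plan pays £550 − £550 = £0.
#2 (£217): fully absorbed by the deductible. Cost to member: £217. OOP to date £767. Plan pays £217 − £217 = £0.
#3 (£1,600): entire amount goes to the deductible. Member owes £1,600 (running OOP £2,367). Plan pays £1,600 − £1,600 = £0.
#4 (£13,350): deductible takes £333, £13,017 remains; coinsurance £13,017 × 20% = £2,603.40. Member pays £2,936.40; OOP now £5,303.40. Insurer: £13,350 − £2,936.40 = £10,413.60.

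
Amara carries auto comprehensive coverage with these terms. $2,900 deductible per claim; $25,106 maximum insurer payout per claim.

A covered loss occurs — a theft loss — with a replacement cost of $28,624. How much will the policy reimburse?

Subtract the deductible: $28,624 − $2,900 = $25,724.
$25,724 exceeds the $25,106 limit, so the insurer pays the limit: $25,106.

$25,106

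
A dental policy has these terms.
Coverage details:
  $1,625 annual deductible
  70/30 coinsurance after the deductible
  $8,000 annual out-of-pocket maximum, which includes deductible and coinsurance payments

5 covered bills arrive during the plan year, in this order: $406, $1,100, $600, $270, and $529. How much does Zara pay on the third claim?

Bill 1, $406: entire amount goes to the deductible. Patient pays $406; OOP now $406.
Bill 2, $1,100: all of it applies to the deductible. Patient owes $1,100 (running OOP $1,506).
Bill 3, $600: deductible takes $119, $481 remains; 30% of $481 = $144.30. Patient owes $263.30 (running OOP $1,769.30).

$263.30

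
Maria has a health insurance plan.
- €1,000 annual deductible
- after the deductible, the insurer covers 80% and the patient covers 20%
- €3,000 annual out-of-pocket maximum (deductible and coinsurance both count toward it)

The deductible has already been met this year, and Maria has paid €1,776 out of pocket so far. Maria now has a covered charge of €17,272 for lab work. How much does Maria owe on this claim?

€1,224

The deductible is already satisfied, so the full bill goes to coinsurance.
Coinsurance: €17,272 × 20% = €3,454.40.
That would bring total out-of-pocket to €5,230.40, past the €3,000 cap. The patient is capped at €3,000 − €1,776 = €1,224 on this claim.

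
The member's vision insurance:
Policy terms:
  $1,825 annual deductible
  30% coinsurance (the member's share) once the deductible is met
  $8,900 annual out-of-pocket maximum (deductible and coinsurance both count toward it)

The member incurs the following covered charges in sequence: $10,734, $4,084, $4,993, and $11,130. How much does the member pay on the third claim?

Bill 1, $10,734: deductible takes $1,825, $8,909 remains; member's 30% is $2,672.70. Cost to member: $4,497.70. OOP to date $4,497.70.
Bill 2, $4,084: 30% coinsurance on $4,084 = $1,225.20. Member pays $1,225.20; OOP now $5,722.90.
Bill 3, $4,993: 30% coinsurance on $4,993 = $1,497.90. Member owes $1,497.90 (running OOP $7,220.80).

$1,497.90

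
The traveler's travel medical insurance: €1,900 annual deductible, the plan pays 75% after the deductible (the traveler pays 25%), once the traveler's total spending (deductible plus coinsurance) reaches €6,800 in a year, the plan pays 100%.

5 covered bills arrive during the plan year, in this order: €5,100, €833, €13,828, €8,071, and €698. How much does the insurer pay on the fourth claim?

€7,636.25

Claim 1 (€5,100): €1,900 finishes the deductible; €3,200 goes to coinsurance; 25% of €3,200 = €800. Traveler pays €2,700; OOP now €2,700. Plan pays €5,100 − €2,700 = €2,400.
Claim 2 (€833): 25% coinsurance on €833 = €208.25. Traveler owes €208.25 (running OOP €2,908.25). Plan pays €833 − €208.25 = €624.75.
Claim 3 (€13,828): deductible already satisfied, so traveler's share is 25% × €13,828 = €3,457. Traveler pays €3,457; OOP now €6,365.25. Insurer: €13,828 − €3,457 = €10,371.
Claim 4 (€8,071): 25% coinsurance on €8,071 = €2,017.75. That would push OOP to €8,383, over the €6,800 cap, so traveler pays €6,800 − €6,365.25 = €434.75. Insurer: €8,071 − €434.75 = €7,636.25.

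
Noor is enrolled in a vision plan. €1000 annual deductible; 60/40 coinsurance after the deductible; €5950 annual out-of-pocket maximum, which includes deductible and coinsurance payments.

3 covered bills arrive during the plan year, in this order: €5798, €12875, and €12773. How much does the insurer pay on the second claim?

€9844.20

Claim 1 (€5798): deductible takes €1000, €4798 remains; member's 40% is €1919.20. Member owes €2919.20 (running OOP €2919.20). Insurer: €5798 − €2919.20 = €2878.80.
Claim 2 (€12875): 40% coinsurance on €12875 = €5150. OOP would hit €8069.20 > €5950, so the cap limits the member to €5950 − €2919.20 = €3030.80. Plan pays €12875 − €3030.80 = €9844.20.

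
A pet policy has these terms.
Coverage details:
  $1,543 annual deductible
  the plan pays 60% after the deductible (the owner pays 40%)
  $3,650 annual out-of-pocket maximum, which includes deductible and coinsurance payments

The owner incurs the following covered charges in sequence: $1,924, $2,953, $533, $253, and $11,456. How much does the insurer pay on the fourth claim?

Bill 1, $1,924: $1,543 to deductible, leaving $381; 40% of $381 = $152.40. Cost to owner: $1,695.40. OOP to date $1,695.40. Plan pays $1,924 − $1,695.40 = $228.60.
Bill 2, $2,953: 40% coinsurance on $2,953 = $1,181.20. Owner pays $1,181.20; OOP now $2,876.60. Insurer: $2,953 − $1,181.20 = $1,771.80.
Bill 3, $533: deductible met; 40% of $533 = $213.20. Owner owes $213.20 (running OOP $3,089.80). Insurer: $533 − $213.20 = $319.80.
Bill 4, $253: deductible already satisfied, so owner's share is 40% × $253 = $101.20. Owner pays $101.20; OOP now $3,191. Plan pays $253 − $101.20 = $151.80.

$151.80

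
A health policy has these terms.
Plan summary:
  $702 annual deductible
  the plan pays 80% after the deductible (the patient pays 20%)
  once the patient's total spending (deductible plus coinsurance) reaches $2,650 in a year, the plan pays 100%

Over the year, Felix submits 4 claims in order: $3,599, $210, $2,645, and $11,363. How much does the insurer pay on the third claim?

$2,116

Claim 1 — $3,599: $702 to deductible, leaving $2,897; coinsurance $2,897 × 20% = $579.40. Patient pays $1,281.40; OOP now $1,281.40. Plan pays $3,599 − $1,281.40 = $2,317.60.
Claim 2 — $210: 20% coinsurance on $210 = $42. Patient pays $42; OOP now $1,323.40. Plan pays $210 − $42 = $168.
Claim 3 — $2,645: 20% coinsurance on $2,645 = $529. Patient pays $529; OOP now $1,852.40. Insurer: $2,645 − $529 = $2,116.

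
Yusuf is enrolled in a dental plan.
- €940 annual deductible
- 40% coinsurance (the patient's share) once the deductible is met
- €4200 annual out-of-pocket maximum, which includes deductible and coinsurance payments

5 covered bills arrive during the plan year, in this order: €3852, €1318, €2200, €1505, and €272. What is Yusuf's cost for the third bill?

€880

#1 (€3852): €940 to deductible, leaving €2912; patient's 40% is €1164.80. Cost to patient: €2104.80. OOP to date €2104.80.
#2 (€1318): deductible met; 40% of €1318 = €527.20. Patient owes €527.20 (running OOP €2632).
#3 (€2200): deductible already satisfied, so patient's share is 40% × €2200 = €880. Patient owes €880 (running OOP €3512).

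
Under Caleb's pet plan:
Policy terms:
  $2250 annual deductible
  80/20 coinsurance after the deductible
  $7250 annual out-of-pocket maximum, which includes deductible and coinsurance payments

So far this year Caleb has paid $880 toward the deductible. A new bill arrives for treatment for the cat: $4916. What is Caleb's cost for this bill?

Remaining deductible: $2250 − $880 = $1370.
After the $1370 deductible portion, $4916 − $1370 = $3546 is subject to coinsurance.
20% of $3546 = $709.20 falls to the owner.
That puts the owner's cost at $1370 + $709.20 = $2079.20 before any cap.
Year-to-date out-of-pocket becomes $880 + $2079.20 = $2959.20, still under the $7250 maximum, so no cap applies.

$2079.20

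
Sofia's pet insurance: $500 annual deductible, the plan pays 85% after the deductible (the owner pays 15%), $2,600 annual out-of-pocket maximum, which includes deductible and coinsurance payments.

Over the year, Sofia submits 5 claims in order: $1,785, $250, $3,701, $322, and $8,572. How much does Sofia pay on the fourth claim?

Claim 1 ($1,785): deductible takes $500, $1,285 remains; owner's 15% is $192.75. Cost to owner: $692.75. OOP to date $692.75.
Claim 2 ($250): deductible met; 15% of $250 = $37.50. Cost to owner: $37.50. OOP to date $730.25.
Claim 3 ($3,701): deductible met; 15% of $3,701 = $555.15. Owner pays $555.15; OOP now $1,285.40.
Claim 4 ($322): deductible already satisfied, so owner's share is 15% × $322 = $48.30. Cost to owner: $48.30. OOP to date $1,333.70.

$48.30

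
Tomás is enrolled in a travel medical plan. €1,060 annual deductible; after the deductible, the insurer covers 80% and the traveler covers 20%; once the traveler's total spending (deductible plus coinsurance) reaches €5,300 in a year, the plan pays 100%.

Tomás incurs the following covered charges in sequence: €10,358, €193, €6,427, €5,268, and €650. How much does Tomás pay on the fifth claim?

€2.80

Claim 1 (€10,358): deductible takes €1,060, €9,298 remains; coinsurance €9,298 × 20% = €1,859.60. Cost to traveler: €2,919.60. OOP to date €2,919.60.
Claim 2 (€193): 20% coinsurance on €193 = €38.60. Traveler pays €38.60; OOP now €2,958.20.
Claim 3 (€6,427): deductible already satisfied, so traveler's share is 20% × €6,427 = €1,285.40. Cost to traveler: €1,285.40. OOP to date €4,243.60.
Claim 4 (€5,268): deductible already satisfied, so traveler's share is 20% × €5,268 = €1,053.60. Traveler owes €1,053.60 (running OOP €5,297.20).
Claim 5 (€650): deductible met; 20% of €650 = €130. That would push OOP to €5,427.20, over the €5,300 cap, so traveler pays €5,300 − €5,297.20 = €2.80.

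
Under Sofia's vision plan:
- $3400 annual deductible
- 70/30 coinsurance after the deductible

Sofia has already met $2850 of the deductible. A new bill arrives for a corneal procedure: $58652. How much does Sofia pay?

$17980.60

Remaining deductible: $3400 − $2850 = $550.
After the $550 deductible portion, $58652 − $550 = $58102 is subject to coinsurance.
Member's 30% share of $58102 is $17430.60.
Member responsibility: $550 + $17430.60 = $17980.60.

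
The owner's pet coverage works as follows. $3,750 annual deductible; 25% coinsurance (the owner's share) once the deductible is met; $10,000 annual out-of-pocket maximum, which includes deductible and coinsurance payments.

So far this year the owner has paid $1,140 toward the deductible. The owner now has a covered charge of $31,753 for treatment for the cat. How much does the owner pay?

Remaining deductible: $3,750 − $1,140 = $2,610.
The remaining $29,143 (= $31,753 − $2,610) moves to coinsurance.
Owner's 25% share of $29,143 is $7,285.75.
That puts the owner's cost at $2,610 + $7,285.75 = $9,895.75 before any cap.
Year-to-date out-of-pocket would reach $1,140 + $9,895.75 = $11,035.75, above the $10,000 maximum, so the owner pays only $10,000 − $1,140 = $8,860.

$8,860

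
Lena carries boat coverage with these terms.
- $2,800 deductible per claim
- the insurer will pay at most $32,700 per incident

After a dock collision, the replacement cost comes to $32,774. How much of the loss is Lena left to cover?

Less the $2,800 deductible: $32,774 − $2,800 = $29,974.
$29,974 ≤ $32,700, so the limit doesn't bind; insurer pays $29,974.
Out of pocket: $32,774 − $29,974 = $2,800.

$2,800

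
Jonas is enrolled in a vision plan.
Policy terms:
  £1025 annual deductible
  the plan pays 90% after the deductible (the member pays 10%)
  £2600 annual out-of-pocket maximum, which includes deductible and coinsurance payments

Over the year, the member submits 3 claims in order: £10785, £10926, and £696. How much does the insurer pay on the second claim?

Claim 1 (£10785): deductible takes £1025, £9760 remains; coinsurance £9760 × 10% = £976. Cost to member: £2001. OOP to date £2001. Plan pays £10785 − £2001 = £8784.
Claim 2 (£10926): deductible met; 10% of £10926 = £1092.60. OOP would hit £3093.60 > £2600, so the cap limits the member to £2600 − £2001 = £599. Insurer: £10926 − £599 = £10327.

£10327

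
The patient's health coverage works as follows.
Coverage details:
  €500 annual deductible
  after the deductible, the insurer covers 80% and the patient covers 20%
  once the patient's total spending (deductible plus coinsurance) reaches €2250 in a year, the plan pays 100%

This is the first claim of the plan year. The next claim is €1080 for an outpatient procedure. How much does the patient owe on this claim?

€616

Nothing has been paid toward the €500 deductible, so the first €500 of this charge is applied there.
After the €500 deductible portion, €1080 − €500 = €580 is subject to coinsurance.
Patient's 20% share of €580 is €116.
So the patient owes €500 + €116 = €616 before any cap.
Year-to-date out-of-pocket becomes €0 + €616 = €616, still under the €2250 maximum, so no cap applies.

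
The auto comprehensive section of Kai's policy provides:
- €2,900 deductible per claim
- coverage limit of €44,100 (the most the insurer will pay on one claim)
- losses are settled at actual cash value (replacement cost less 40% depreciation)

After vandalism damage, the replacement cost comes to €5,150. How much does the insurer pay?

Depreciate 40%: the covered value is €5,150 × 0.6 = €3,090.
Less the €2,900 deductible: €3,090 − €2,900 = €190.
€190 is within the €44,100 limit, so the insurer pays €190.

€190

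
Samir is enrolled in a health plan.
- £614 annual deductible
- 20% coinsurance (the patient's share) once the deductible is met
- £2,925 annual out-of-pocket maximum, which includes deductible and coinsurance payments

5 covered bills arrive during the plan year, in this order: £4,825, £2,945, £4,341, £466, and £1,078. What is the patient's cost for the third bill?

£868.20

Bill 1, £4,825: £614 finishes the deductible; £4,211 goes to coinsurance; patient's 20% is £842.20. Patient owes £1,456.20 (running OOP £1,456.20).
Bill 2, £2,945: 20% coinsurance on £2,945 = £589. Cost to patient: £589. OOP to date £2,045.20.
Bill 3, £4,341: deductible already satisfied, so patient's share is 20% × £4,341 = £868.20. Patient owes £868.20 (running OOP £2,913.40).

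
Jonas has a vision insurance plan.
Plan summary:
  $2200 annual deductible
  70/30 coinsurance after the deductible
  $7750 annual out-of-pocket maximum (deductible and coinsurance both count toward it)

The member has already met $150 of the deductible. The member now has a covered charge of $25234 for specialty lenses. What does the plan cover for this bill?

Deductible still to meet: $2200 − $150 = $2050.
That leaves $25234 − $2050 = $23184 for coinsurance.
Coinsurance: $23184 × 30% = $6955.20.
So the member owes $2050 + $6955.20 = $9005.20 before any cap.
Adding $9005.20 to the $150 already spent would give $9155.20, which exceeds the $7750 cap; the member pays just $7750 − $150 = $7600.
The insurer covers the remainder: $25234 − $7600 = $17634.

$17634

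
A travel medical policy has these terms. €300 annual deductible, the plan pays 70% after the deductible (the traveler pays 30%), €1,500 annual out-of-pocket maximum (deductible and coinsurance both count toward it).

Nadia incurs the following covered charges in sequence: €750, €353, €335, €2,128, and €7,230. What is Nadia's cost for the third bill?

€100.50

Bill 1, €750: deductible takes €300, €450 remains; traveler's 30% is €135. Traveler owes €435 (running OOP €435).
Bill 2, €353: deductible met; 30% of €353 = €105.90. Traveler pays €105.90; OOP now €540.90.
Bill 3, €335: 30% coinsurance on €335 = €100.50. Traveler pays €100.50; OOP now €641.40.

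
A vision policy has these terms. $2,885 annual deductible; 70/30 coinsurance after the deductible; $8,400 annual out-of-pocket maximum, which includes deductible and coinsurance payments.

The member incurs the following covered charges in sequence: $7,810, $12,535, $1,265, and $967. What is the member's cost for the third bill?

Claim 1 — $7,810: $2,885 finishes the deductible; $4,925 goes to coinsurance; 30% of $4,925 = $1,477.50. Member owes $4,362.50 (running OOP $4,362.50).
Claim 2 — $12,535: deductible already satisfied, so member's share is 30% × $12,535 = $3,760.50. Member owes $3,760.50 (running OOP $8,123).
Claim 3 — $1,265: deductible already satisfied, so member's share is 30% × $1,265 = $379.50. OOP would hit $8,502.50 > $8,400, so the cap limits the member to $8,400 − $8,123 = $277.

$277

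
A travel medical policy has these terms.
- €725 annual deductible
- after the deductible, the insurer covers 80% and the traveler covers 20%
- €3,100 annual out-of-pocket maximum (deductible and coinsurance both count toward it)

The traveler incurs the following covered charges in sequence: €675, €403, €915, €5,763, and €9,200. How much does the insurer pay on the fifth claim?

Claim 1 (€675): entire amount goes to the deductible. Traveler owes €675 (running OOP €675). Insurer: €675 − €675 = €0.
Claim 2 (€403): €50 finishes the deductible; €353 goes to coinsurance; traveler's 20% is €70.60. Traveler owes €120.60 (running OOP €795.60). Plan pays €403 − €120.60 = €282.40.
Claim 3 (€915): deductible already satisfied, so traveler's share is 20% × €915 = €183. Traveler pays €183; OOP now €978.60. Insurer: €915 − €183 = €732.
Claim 4 (€5,763): 20% coinsurance on €5,763 = €1,152.60. Traveler owes €1,152.60 (running OOP €2,131.20). Insurer: €5,763 − €1,152.60 = €4,610.40.
Claim 5 (€9,200): deductible met; 20% of €9,200 = €1,840. Adding that to €2,131.20 gives €3,971.20, past the €3,100 cap; traveler pays only €3,100 − €2,131.20 = €968.80. Insurer: €9,200 − €968.80 = €8,231.20.

€8,231.20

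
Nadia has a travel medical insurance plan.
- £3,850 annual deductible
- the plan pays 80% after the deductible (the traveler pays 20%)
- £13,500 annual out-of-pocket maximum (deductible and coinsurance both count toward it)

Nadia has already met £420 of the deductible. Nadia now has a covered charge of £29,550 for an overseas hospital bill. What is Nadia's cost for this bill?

£8,654

Remaining deductible: £3,850 − £420 = £3,430.
The remaining £26,120 (= £29,550 − £3,430) moves to coinsurance.
Traveler's 20% share of £26,120 is £5,224.
That puts the traveler's cost at £3,430 + £5,224 = £8,654 before any cap.
Year-to-date out-of-pocket becomes £420 + £8,654 = £9,074, still under the £13,500 maximum, so no cap applies.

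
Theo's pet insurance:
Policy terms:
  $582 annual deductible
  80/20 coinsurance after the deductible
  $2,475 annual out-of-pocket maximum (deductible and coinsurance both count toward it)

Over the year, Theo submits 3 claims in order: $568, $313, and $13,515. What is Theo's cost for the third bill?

$1,833.20

Claim 1 — $568: entire amount goes to the deductible. Owner pays $568; OOP now $568.
Claim 2 — $313: $14 finishes the deductible; $299 goes to coinsurance; coinsurance $299 × 20% = $59.80. Cost to owner: $73.80. OOP to date $641.80.
Claim 3 — $13,515: deductible already satisfied, so owner's share is 20% × $13,515 = $2,703. Adding that to $641.80 gives $3,344.80, past the $2,475 cap; owner pays only $2,475 − $641.80 = $1,833.20.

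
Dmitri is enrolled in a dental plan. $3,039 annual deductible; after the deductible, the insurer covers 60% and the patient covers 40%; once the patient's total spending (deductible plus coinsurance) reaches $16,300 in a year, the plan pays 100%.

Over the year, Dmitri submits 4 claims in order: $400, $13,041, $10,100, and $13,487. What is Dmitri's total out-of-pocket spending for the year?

$16,300

#1 ($400): fully absorbed by the deductible. Patient owes $400 (running OOP $400).
#2 ($13,041): deductible takes $2,639, $10,402 remains; coinsurance $10,402 × 40% = $4,160.80. Cost to patient: $6,799.80. OOP to date $7,199.80.
#3 ($10,100): deductible already satisfied, so patient's share is 40% × $10,100 = $4,040. Cost to patient: $4,040. OOP to date $11,239.80.
#4 ($13,487): deductible already satisfied, so patient's share is 40% × $13,487 = $5,394.80. OOP would hit $16,634.60 > $16,300, so the cap limits the patient to $16,300 − $11,239.80 = $5,060.20.
Total paid by the patient: $400 + $6,799.80 + $4,040 + $5,060.20 = $16,300.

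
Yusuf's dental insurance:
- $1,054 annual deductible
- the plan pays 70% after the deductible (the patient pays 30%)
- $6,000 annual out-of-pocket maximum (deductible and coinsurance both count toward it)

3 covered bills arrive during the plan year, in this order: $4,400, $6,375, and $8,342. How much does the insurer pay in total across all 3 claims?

$13,117

Claim 1 — $4,400: deductible takes $1,054, $3,346 remains; 30% of $3,346 = $1,003.80. Patient owes $2,057.80 (running OOP $2,057.80). Insurer: $4,400 − $2,057.80 = $2,342.20.
Claim 2 — $6,375: deductible already satisfied, so patient's share is 30% × $6,375 = $1,912.50. Patient owes $1,912.50 (running OOP $3,970.30). Insurer: $6,375 − $1,912.50 = $4,462.50.
Claim 3 — $8,342: deductible met; 30% of $8,342 = $2,502.60. Adding that to $3,970.30 gives $6,472.90, past the $6,000 cap; patient pays only $6,000 − $3,970.30 = $2,029.70. Plan pays $8,342 − $2,029.70 = $6,312.30.
Insurer total: $2,342.20 + $4,462.50 + $6,312.30 = $13,117.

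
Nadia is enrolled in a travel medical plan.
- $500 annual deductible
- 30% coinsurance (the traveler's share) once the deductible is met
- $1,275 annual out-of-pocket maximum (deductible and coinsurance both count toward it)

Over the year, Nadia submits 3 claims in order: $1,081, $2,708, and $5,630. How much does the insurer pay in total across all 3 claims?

$8,144

#1 ($1,081): deductible takes $500, $581 remains; coinsurance $581 × 30% = $174.30. Traveler pays $674.30; OOP now $674.30. Insurer: $1,081 − $674.30 = $406.70.
#2 ($2,708): deductible already satisfied, so traveler's share is 30% × $2,708 = $812.40. OOP would hit $1,486.70 > $1,275, so the cap limits the traveler to $1,275 − $674.30 = $600.70. Plan pays $2,708 − $600.70 = $2,107.30.
#3 ($5,630): deductible met; 30% of $5,630 = $1,689. Adding that to $1,275 gives $2,964, past the $1,275 cap; traveler pays only $1,275 − $1,275 = $0. Insurer: $5,630 − $0 = $5,630.
Insurer total: $406.70 + $2,107.30 + $5,630 = $8,144.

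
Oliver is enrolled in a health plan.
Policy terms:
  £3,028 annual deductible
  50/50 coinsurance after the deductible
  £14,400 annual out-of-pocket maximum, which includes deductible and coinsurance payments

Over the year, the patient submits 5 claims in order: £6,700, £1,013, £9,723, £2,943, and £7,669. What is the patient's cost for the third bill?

Claim 1 (£6,700): £3,028 to deductible, leaving £3,672; coinsurance £3,672 × 50% = £1,836. Cost to patient: £4,864. OOP to date £4,864.
Claim 2 (£1,013): deductible met; 50% of £1,013 = £506.50. Patient owes £506.50 (running OOP £5,370.50).
Claim 3 (£9,723): deductible met; 50% of £9,723 = £4,861.50. Patient pays £4,861.50; OOP now £10,232.

£4,861.50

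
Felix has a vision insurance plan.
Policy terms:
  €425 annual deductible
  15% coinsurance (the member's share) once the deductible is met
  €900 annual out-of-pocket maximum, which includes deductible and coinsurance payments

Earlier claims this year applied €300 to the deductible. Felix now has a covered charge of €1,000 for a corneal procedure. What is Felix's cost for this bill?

Deductible still to meet: €425 − €300 = €125.
The remaining €875 (= €1,000 − €125) moves to coinsurance.
Member's 15% share of €875 is €131.25.
That puts the member's cost at €125 + €131.25 = €256.25 before any cap.
Cumulative spending €300 + €256.25 = €556.25 stays under the €900 maximum.

€256.25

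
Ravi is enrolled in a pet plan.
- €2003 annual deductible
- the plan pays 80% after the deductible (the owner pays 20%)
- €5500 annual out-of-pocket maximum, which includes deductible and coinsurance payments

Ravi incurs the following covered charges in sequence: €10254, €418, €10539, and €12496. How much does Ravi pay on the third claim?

€1763.20

Claim 1 — €10254: €2003 to deductible, leaving €8251; coinsurance €8251 × 20% = €1650.20. Owner owes €3653.20 (running OOP €3653.20).
Claim 2 — €418: deductible met; 20% of €418 = €83.60. Owner owes €83.60 (running OOP €3736.80).
Claim 3 — €10539: deductible already satisfied, so owner's share is 20% × €10539 = €2107.80. Adding that to €3736.80 gives €5844.60, past the €5500 cap; owner pays only €5500 − €3736.80 = €1763.20.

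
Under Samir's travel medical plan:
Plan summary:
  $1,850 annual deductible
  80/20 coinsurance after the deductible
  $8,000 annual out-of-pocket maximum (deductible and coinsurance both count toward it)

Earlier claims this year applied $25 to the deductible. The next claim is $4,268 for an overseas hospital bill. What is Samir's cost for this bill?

$2,313.60

Remaining deductible: $1,850 − $25 = $1,825.
The remaining $2,443 (= $4,268 − $1,825) moves to coinsurance.
20% of $2,443 = $488.60 falls to the traveler.
That puts the traveler's cost at $1,825 + $488.60 = $2,313.60 before any cap.
Total out-of-pocket so far would be $25 + $2,313.60 = $2,338.60, below the $8,000 cap — no reduction.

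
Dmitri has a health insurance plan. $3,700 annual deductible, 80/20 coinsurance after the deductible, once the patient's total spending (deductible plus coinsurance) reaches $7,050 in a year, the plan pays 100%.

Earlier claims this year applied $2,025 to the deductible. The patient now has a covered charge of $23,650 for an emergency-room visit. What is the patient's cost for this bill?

$5,025

Deductible still to meet: $3,700 − $2,025 = $1,675.
The remaining $21,975 (= $23,650 − $1,675) moves to coinsurance.
20% of $21,975 = $4,395 falls to the patient.
Patient responsibility before any cap: $1,675 + $4,395 = $6,070.
Year-to-date out-of-pocket would reach $2,025 + $6,070 = $8,095, above the $7,050 maximum, so the patient pays only $7,050 − $2,025 = $5,025.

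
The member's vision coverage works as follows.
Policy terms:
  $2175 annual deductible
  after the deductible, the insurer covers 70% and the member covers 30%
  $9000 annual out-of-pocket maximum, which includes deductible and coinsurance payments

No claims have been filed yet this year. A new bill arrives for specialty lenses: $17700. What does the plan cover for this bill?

Deductible not yet touched, so the first $2175 of the bill goes to the deductible.
After the $2175 deductible portion, $17700 − $2175 = $15525 is subject to coinsurance.
30% of $15525 = $4657.50 falls to the member.
Member responsibility before any cap: $2175 + $4657.50 = $6832.50.
Year-to-date out-of-pocket becomes $0 + $6832.50 = $6832.50, still under the $9000 maximum, so no cap applies.
The insurer covers the remainder: $17700 − $6832.50 = $10867.50.

$10867.50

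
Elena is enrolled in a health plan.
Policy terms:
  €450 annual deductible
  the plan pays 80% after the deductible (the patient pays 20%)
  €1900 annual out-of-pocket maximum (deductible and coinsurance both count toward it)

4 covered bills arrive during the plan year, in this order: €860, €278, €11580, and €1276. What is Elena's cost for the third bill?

#1 (€860): deductible takes €450, €410 remains; patient's 20% is €82. Patient owes €532 (running OOP €532).
#2 (€278): 20% coinsurance on €278 = €55.60. Patient pays €55.60; OOP now €587.60.
#3 (€11580): 20% coinsurance on €11580 = €2316. That would push OOP to €2903.60, over the €1900 cap, so patient pays €1900 − €587.60 = €1312.40.

€1312.40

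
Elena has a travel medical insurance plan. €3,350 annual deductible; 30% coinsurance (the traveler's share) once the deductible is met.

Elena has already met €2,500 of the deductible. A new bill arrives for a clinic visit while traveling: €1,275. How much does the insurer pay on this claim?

Remaining deductible: €3,350 − €2,500 = €850.
That leaves €1,275 − €850 = €425 for coinsurance.
30% of €425 = €127.50 falls to the traveler.
That puts the traveler's cost at €850 + €127.50 = €977.50.
Insurer pays the balance: €1,275 − €977.50 = €297.50.

€297.50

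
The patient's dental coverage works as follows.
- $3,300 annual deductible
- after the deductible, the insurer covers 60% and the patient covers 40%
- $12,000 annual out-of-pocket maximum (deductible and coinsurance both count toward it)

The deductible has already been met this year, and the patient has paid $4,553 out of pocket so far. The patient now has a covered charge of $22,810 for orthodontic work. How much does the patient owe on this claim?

With the deductible met, the entire $22,810 is subject to coinsurance.
40% of $22,810 = $9,124 falls to the patient.
Adding $9,124 to the $4,553 already spent would give $13,677, which exceeds the $12,000 cap; the patient pays just $12,000 − $4,553 = $7,447.

$7,447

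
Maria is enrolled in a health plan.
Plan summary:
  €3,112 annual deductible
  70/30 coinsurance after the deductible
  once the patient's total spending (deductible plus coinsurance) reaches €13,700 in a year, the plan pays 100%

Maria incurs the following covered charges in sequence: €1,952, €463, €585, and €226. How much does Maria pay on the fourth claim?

Claim 1 — €1,952: fully absorbed by the deductible. Patient pays €1,952; OOP now €1,952.
Claim 2 — €463: entire amount goes to the deductible. Cost to patient: €463. OOP to date €2,415.
Claim 3 — €585: entire amount goes to the deductible. Cost to patient: €585. OOP to date €3,000.
Claim 4 — €226: €112 finishes the deductible; €114 goes to coinsurance; patient's 30% is €34.20. Patient owes €146.20 (running OOP €3,146.20).

€146.20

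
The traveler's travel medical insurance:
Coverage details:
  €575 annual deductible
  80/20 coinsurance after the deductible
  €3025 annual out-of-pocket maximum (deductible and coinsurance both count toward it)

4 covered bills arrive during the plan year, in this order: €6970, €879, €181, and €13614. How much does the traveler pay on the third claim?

#1 (€6970): €575 finishes the deductible; €6395 goes to coinsurance; traveler's 20% is €1279. Cost to traveler: €1854. OOP to date €1854.
#2 (€879): deductible met; 20% of €879 = €175.80. Traveler pays €175.80; OOP now €2029.80.
#3 (€181): deductible met; 20% of €181 = €36.20. Traveler pays €36.20; OOP now €2066.

€36.20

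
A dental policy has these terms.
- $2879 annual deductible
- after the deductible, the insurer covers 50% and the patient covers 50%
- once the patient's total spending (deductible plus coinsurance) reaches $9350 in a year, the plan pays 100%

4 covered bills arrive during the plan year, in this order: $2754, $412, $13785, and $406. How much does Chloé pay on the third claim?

$6327.50

Claim 1 — $2754: entire amount goes to the deductible. Patient owes $2754 (running OOP $2754).
Claim 2 — $412: $125 finishes the deductible; $287 goes to coinsurance; patient's 50% is $143.50. Patient owes $268.50 (running OOP $3022.50).
Claim 3 — $13785: 50% coinsurance on $13785 = $6892.50. OOP would hit $9915 > $9350, so the cap limits the patient to $9350 − $3022.50 = $6327.50.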